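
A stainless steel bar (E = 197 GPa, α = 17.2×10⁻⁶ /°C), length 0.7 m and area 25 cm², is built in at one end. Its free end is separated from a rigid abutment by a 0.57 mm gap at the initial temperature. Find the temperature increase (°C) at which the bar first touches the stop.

ΔT ≈ 47.3 °C

Contact occurs when the free expansion equals the gap: αΔT L = 0.57 mm.
So ΔT = g/(αL) = 0.57/(17.2×10⁻⁶ × 700) = 47.34 °C.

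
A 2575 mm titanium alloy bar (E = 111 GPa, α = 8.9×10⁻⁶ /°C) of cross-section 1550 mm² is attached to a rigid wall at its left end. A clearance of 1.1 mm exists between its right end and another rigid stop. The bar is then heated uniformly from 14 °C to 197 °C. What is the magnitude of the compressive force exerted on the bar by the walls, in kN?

Unrestrained expansion: δ_free = αΔT L = 8.9×10⁻⁶ × 183 × 2575 = 4.194 mm.
After closing the 1.1 mm clearance, 4.194 − 1.1 = 3.094 mm of expansion remains to be suppressed by the wall.
Compatibility: PL/(AE) = 3.094 mm, so σ = P/A = E × (3.094/2575) = 133.4 MPa.
P = σA = 133.4 × 1550 = 206.7 kN.

P ≈ 207 kN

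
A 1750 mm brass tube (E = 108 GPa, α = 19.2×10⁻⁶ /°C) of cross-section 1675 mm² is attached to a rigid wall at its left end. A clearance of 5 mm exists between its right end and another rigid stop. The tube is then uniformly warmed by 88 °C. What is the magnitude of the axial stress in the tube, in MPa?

If the wall were absent the tube would grow by αΔT L = 19.2×10⁻⁶ × 88 × 1750 = 2.957 mm.
This is smaller than the 5 mm clearance, so the tube expands freely without reaching the stop — the stress is zero.

σ ≈ 0 MPa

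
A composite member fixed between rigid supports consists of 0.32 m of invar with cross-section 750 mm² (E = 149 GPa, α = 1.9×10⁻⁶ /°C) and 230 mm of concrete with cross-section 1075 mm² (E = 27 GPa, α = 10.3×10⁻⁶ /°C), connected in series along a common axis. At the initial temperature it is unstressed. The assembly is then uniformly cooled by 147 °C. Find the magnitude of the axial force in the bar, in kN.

Free thermal contraction of the whole bar: Σ αᵢΔT Lᵢ = 1.9×10⁻⁶×147×320 + 10.3×10⁻⁶×147×230 = 0.4376 mm.
The rigid supports impose zero overall length change; the single axial force P common to all segments must satisfy P Σ Lᵢ/(AᵢEᵢ) = δ_free.
Σ Lᵢ/(AᵢEᵢ) = 320/(750×149×10³) + 230/(1075×27×10³) = 1.079×10⁻⁵ mm/N.
So P = 0.4376 / 1.079×10⁻⁵ = 40.57 kN, tensile.

P ≈ 40.6 kN (tensile)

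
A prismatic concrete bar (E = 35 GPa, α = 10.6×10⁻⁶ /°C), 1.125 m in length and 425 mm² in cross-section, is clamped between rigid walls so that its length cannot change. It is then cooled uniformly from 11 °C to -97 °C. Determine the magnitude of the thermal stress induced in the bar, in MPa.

σ ≈ 40.1 MPa (tensile)

With length fixed, the mechanical strain must cancel the thermal strain αΔT = 10.6×10⁻⁶ × 108 = 1144.8×10⁻⁶.
σ = EαΔT = 35×10³ × 10.6×10⁻⁶ × 108 = 40.07 MPa (tensile; the bar is trying to contract).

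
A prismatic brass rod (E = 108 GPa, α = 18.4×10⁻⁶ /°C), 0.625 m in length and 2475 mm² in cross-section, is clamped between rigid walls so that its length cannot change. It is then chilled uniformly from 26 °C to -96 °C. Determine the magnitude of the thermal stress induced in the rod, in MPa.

σ ≈ 242 MPa (tensile)

With length fixed, the mechanical strain must cancel the thermal strain αΔT = 18.4×10⁻⁶ × 122 = 2244.8×10⁻⁶.
Hence σ = E·αΔT = 108×10³ × 2244.8×10⁻⁶ = 242.4 MPa, tensile.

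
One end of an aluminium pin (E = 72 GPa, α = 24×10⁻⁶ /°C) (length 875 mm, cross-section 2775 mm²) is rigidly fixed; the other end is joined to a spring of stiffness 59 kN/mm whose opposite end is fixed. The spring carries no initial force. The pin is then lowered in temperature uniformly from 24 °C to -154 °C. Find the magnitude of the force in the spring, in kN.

If the spring were absent the pin would shorten by αΔT L = 24×10⁻⁶ × 178 × 875 = 3.738 mm.
With a force P in the spring, the elastic change of the pin is PL/(AE) and that of the spring is P/k; compatibility requires their sum to equal δ_free.
P [ L/(AE) + 1/k ] = δ_free → P [ 875/(2775×72×10³) + 1/(59×10³) ] = 3.738.
P = 3.738 / 2.133×10⁻⁵ = 175300 N.

P ≈ 175 kN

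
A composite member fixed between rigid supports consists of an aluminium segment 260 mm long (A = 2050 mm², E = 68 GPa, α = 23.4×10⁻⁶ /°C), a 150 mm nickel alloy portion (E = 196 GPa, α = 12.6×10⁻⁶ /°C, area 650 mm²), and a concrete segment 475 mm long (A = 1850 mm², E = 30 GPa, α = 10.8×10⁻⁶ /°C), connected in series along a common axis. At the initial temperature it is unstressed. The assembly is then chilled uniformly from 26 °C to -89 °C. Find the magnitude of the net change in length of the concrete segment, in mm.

|ΔL| ≈ 0.522 mm

If the supports were absent, the total length change would be Σ αᵢΔT Lᵢ = 23.4×10⁻⁶×115×260 + 12.6×10⁻⁶×115×150 + 10.8×10⁻⁶×115×475 = 1.507 mm.
The rigid supports impose zero overall length change; the single axial force P common to all segments must satisfy P Σ Lᵢ/(AᵢEᵢ) = δ_free.
Σ Lᵢ/(AᵢEᵢ) = 260/(2050×68×10³) + 150/(650×196×10³) + 475/(1850×30×10³) = 1.16×10⁻⁵ mm/N.
So P = 1.507 / 1.16×10⁻⁵ = 129.9 kN, tensile.
For the concrete segment, free thermal change = 10.8×10⁻⁶×115×475 = 0.5899 mm and elastic change from P = 129900×475/(1850×30×10³) = 1.112 mm; these oppose, so the net change is 0.522 mm (segment lengthens).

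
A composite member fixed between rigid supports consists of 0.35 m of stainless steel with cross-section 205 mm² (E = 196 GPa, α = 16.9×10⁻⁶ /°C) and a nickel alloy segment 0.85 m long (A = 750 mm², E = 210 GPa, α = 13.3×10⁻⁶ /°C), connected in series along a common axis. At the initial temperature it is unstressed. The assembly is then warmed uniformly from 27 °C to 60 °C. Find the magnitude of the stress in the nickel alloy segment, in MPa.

σ ≈ 53.7 MPa (compressive)

With the walls removed the bar would change length by δ_free = Σ αᵢΔT Lᵢ = 16.9×10⁻⁶×33×350 + 13.3×10⁻⁶×33×850 = 0.5683 mm.
The walls prevent any net length change, so an axial force P (same in every segment) develops. Compatibility: P · Σ Lᵢ/(AᵢEᵢ) = δ_free.
Σ Lᵢ/(AᵢEᵢ) = 350/(205×196×10³) + 850/(750×210×10³) = 1.411×10⁻⁵ mm/N.
P = 0.5683 / 1.411×10⁻⁵ = 40280 N = 40.28 kN, compressive.
σ_{nickel alloy} = P / A = 40280 / 750 = 53.71 MPa.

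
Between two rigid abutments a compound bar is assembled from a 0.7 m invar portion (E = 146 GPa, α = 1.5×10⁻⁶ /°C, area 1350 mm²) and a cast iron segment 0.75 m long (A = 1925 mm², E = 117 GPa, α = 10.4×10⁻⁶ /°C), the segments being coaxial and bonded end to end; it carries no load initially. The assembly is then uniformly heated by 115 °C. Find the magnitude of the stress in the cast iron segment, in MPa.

σ ≈ 76.8 MPa (compressive)

If the supports were absent, the total length change would be Σ αᵢΔT Lᵢ = 1.5×10⁻⁶×115×700 + 10.4×10⁻⁶×115×750 = 1.018 mm.
The walls prevent any net length change, so an axial force P (same in every segment) develops. Compatibility: P · Σ Lᵢ/(AᵢEᵢ) = δ_free.
The series flexibility is Σ Lᵢ/(AᵢEᵢ) = 700/(1350×146×10³) + 750/(1925×117×10³) = 6.882×10⁻⁶ mm/N.
Hence P = δ_free / Σ(L/AE) = 1.018/6.882×10⁻⁶ = 147.9 kN (compressive).
σ_{cast iron} = P / A = 147900 / 1925 = 76.83 MPa.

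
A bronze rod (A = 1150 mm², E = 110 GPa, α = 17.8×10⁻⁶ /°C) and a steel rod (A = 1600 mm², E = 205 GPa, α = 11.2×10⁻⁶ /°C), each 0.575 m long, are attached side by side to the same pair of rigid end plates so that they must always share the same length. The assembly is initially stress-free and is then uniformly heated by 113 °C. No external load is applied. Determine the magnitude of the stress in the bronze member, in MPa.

σ ≈ 59.2 MPa (compressive)

Both members must finish at the same length. With the larger α, the bronze tends to over-expand; the plates restrain it, putting the bronze in compression and the steel in tension. With no external load the two internal forces are equal and opposite, magnitude P.
Setting the final lengths equal and cancelling L: (α₁ − α₂)ΔT = P/(A₁E₁) + P/(A₂E₂).
|α₁ − α₂|·ΔT = 6.6×10⁻⁶ × 113 = 0.0007458.
1/(A₁E₁) + 1/(A₂E₂) = 1/(1150×110×10³) + 1/(1600×205×10³) = 1.095×10⁻⁸ N⁻¹.
So P = 0.0007458 / 1.095×10⁻⁸ = 68.09 kN.
σ_{bronze} = P/A₁ = 68090/1150 = 59.2 MPa, compressive.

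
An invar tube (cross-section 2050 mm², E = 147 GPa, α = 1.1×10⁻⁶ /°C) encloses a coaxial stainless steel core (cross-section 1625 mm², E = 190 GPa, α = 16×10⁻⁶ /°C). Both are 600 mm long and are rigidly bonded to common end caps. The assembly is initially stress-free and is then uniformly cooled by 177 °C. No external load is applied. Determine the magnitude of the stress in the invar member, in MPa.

Equilibrium of a rigid end plate with no external load gives equal and opposite internal forces ±P in the two members. Since α_{stainless steel} > α_{invar}, cooling drives the stainless steel into tension and the invar into compression.
Setting the final lengths equal and cancelling L: (α₁ − α₂)ΔT = P/(A₁E₁) + P/(A₂E₂).
|α₁ − α₂|·ΔT = 14.9×10⁻⁶ × 177 = 0.002637.
1/(A₁E₁) + 1/(A₂E₂) = 1/(2050×147×10³) + 1/(1625×190×10³) = 6.557×10⁻⁹ N⁻¹.
P = 0.002637 / 6.557×10⁻⁹ = 402200 N = 402.2 kN.
σ_{invar} = P/A₁ = 402200/2050 = 196.2 MPa, compressive.

σ ≈ 196 MPa (compressive)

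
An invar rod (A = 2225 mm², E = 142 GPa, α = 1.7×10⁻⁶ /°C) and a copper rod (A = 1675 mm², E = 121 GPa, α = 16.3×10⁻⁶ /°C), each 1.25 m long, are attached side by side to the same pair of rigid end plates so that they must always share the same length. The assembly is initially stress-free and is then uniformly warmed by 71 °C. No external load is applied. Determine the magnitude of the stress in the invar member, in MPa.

σ ≈ 57.5 MPa (tensile)

Equilibrium of a rigid end plate with no external load gives equal and opposite internal forces ±P in the two members. Since α_{copper} > α_{invar}, heating drives the copper into compression and the invar into tension.
Compatibility of the two members (thermal + elastic change equal): (α₁ − α₂)ΔT = P·[1/(A₁E₁) + 1/(A₂E₂)].
|α₁ − α₂|·ΔT = 14.6×10⁻⁶ × 71 = 0.001037.
1/(A₁E₁) + 1/(A₂E₂) = 1/(2225×142×10³) + 1/(1675×121×10³) = 8.099×10⁻⁹ N⁻¹.
So P = 0.001037 / 8.099×10⁻⁹ = 128 kN.
σ_{invar} = P/A₁ = 128000/2225 = 57.52 MPa, tensile.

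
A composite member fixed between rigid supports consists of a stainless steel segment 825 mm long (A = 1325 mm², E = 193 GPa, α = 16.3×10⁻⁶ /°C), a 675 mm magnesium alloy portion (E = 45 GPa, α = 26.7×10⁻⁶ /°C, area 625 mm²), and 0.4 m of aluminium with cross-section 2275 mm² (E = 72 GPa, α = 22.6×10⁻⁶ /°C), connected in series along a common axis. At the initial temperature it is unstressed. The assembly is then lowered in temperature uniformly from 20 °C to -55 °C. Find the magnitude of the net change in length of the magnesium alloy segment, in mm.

With the walls removed the bar would change length by δ_free = Σ αᵢΔT Lᵢ = 16.3×10⁻⁶×75×825 + 26.7×10⁻⁶×75×675 + 22.6×10⁻⁶×75×400 = 3.038 mm.
The walls prevent any net length change, so an axial force P (same in every segment) develops. Compatibility: P · Σ Lᵢ/(AᵢEᵢ) = δ_free.
The series flexibility is Σ Lᵢ/(AᵢEᵢ) = 825/(1325×193×10³) + 675/(625×45×10³) + 400/(2275×72×10³) = 2.967×10⁻⁵ mm/N.
P = 3.038 / 2.967×10⁻⁵ = 102400 N = 102.4 kN, tensile.
For the magnesium alloy segment, free thermal change = 26.7×10⁻⁶×75×675 = 1.352 mm and elastic change from P = 102400×675/(625×45×10³) = 2.458 mm; these oppose, so the net change is 1.11 mm (segment lengthens).

|ΔL| ≈ 1.11 mm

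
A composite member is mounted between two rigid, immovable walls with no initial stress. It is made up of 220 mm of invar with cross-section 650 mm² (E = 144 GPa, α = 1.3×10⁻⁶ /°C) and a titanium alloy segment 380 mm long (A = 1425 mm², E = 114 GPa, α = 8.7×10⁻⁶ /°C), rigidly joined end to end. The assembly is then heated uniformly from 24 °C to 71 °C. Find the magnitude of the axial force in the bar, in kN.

P ≈ 36 kN (compressive)

With the walls removed the bar would change length by δ_free = Σ αᵢΔT Lᵢ = 1.3×10⁻⁶×47×220 + 8.7×10⁻⁶×47×380 = 0.1688 mm.
The rigid supports impose zero overall length change; the single axial force P common to all segments must satisfy P Σ Lᵢ/(AᵢEᵢ) = δ_free.
Σ Lᵢ/(AᵢEᵢ) = 220/(650×144×10³) + 380/(1425×114×10³) = 4.69×10⁻⁶ mm/N.
So P = 0.1688 / 4.69×10⁻⁶ = 36 kN, compressive.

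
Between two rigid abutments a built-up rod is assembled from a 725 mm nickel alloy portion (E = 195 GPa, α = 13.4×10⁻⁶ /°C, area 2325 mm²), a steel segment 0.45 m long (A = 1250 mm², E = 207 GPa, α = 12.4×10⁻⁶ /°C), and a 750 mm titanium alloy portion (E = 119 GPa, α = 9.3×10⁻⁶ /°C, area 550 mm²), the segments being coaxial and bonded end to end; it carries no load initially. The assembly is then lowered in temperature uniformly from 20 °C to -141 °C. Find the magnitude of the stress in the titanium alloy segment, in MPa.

σ ≈ 441 MPa (tensile)

If the supports were absent, the total length change would be Σ αᵢΔT Lᵢ = 13.4×10⁻⁶×161×725 + 12.4×10⁻⁶×161×450 + 9.3×10⁻⁶×161×750 = 3.585 mm.
The walls prevent any net length change, so an axial force P (same in every segment) develops. Compatibility: P · Σ Lᵢ/(AᵢEᵢ) = δ_free.
Σ Lᵢ/(AᵢEᵢ) = 725/(2325×195×10³) + 450/(1250×207×10³) + 750/(550×119×10³) = 1.48×10⁻⁵ mm/N.
P = 3.585 / 1.48×10⁻⁵ = 242300 N = 242.3 kN, tensile.
σ_{titanium alloy} = P / A = 242300 / 550 = 440.6 MPa.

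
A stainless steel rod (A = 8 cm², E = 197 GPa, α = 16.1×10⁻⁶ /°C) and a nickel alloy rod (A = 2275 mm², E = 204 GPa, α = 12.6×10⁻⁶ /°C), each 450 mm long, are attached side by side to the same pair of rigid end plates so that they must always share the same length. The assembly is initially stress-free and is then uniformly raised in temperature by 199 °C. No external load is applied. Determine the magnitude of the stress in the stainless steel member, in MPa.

σ ≈ 102 MPa (compressive)

Both members must finish at the same length. With the larger α, the stainless steel tends to over-expand; the plates restrain it, putting the stainless steel in compression and the nickel alloy in tension. With no external load the two internal forces are equal and opposite, magnitude P.
Compatibility of the two members (thermal + elastic change equal): (α₁ − α₂)ΔT = P·[1/(A₁E₁) + 1/(A₂E₂)].
|α₁ − α₂|·ΔT = 3.5×10⁻⁶ × 199 = 0.0006965.
1/(A₁E₁) + 1/(A₂E₂) = 1/(800×197×10³) + 1/(2275×204×10³) = 8.5×10⁻⁹ N⁻¹.
P = 0.0006965 / 8.5×10⁻⁹ = 81940 N = 81.94 kN.
σ_{stainless steel} = P/A₁ = 81940/800 = 102.4 MPa, compressive.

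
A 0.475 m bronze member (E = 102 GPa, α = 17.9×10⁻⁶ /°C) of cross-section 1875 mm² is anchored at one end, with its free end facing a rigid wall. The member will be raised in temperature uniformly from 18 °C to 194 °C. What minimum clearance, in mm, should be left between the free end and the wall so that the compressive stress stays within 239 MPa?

With no wall the member would lengthen by αΔT L = 17.9×10⁻⁶ × 176 × 475 = 1.496 mm.
At the allowable stress the elastic shortening the wall may impose is σL/E = 239 × 475 / (102×10³) = 1.113 mm.
So the gap has to take up the difference, g_min = δ_free − σL/E = 1.496 − 1.113 = 0.3834 mm.

g ≈ 0.383 mm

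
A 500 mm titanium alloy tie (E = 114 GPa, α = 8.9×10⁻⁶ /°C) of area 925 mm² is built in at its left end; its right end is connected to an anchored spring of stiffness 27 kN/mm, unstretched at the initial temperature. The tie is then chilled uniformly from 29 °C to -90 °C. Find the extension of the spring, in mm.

The unrestrained thermal change is αΔT L = 8.9×10⁻⁶ × 119 × 500 = 0.5295 mm.
Let P be the tensile force in the spring. The tie extends elastically by PL/(AE) and the spring stretches by P/k; together these equal δ_free.
P [ L/(AE) + 1/k ] = δ_free → P [ 500/(925×114×10³) + 1/(27×10³) ] = 0.5295.
P = 0.5295 / 4.178×10⁻⁵ = 12680 N.
Spring extension = P/k = 12680/(27×10³) = 0.4694 mm.

δ ≈ 0.469 mm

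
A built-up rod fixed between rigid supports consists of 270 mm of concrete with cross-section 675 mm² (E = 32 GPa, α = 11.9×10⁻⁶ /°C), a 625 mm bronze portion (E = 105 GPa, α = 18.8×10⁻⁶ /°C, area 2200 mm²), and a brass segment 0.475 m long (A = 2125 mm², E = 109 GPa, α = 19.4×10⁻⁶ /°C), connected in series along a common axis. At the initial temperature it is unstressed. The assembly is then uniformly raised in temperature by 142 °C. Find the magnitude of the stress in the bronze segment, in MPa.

Free thermal expansion of the whole bar: Σ αᵢΔT Lᵢ = 11.9×10⁻⁶×142×270 + 18.8×10⁻⁶×142×625 + 19.4×10⁻⁶×142×475 = 3.433 mm.
The walls prevent any net length change, so an axial force P (same in every segment) develops. Compatibility: P · Σ Lᵢ/(AᵢEᵢ) = δ_free.
The series flexibility is Σ Lᵢ/(AᵢEᵢ) = 270/(675×32×10³) + 625/(2200×105×10³) + 475/(2125×109×10³) = 1.726×10⁻⁵ mm/N.
So P = 3.433 / 1.726×10⁻⁵ = 199 kN, compressive.
σ_{bronze} = P / A = 199000 / 2200 = 90.44 MPa.

σ ≈ 90.4 MPa (compressive)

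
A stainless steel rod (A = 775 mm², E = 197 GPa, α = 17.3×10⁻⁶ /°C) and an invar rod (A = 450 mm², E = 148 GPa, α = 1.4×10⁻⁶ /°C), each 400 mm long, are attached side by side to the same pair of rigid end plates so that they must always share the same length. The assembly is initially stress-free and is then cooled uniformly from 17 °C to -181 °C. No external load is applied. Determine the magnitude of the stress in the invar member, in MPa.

Both members must finish at the same length. With the larger α, the stainless steel tends to over-contract; the plates restrain it, putting the stainless steel in tension and the invar in compression. With no external load the two internal forces are equal and opposite, magnitude P.
Compatibility of the two members (thermal + elastic change equal): (α₁ − α₂)ΔT = P·[1/(A₁E₁) + 1/(A₂E₂)].
|α₁ − α₂|·ΔT = 15.9×10⁻⁶ × 198 = 0.003148.
1/(A₁E₁) + 1/(A₂E₂) = 1/(775×197×10³) + 1/(450×148×10³) = 2.156×10⁻⁸ N⁻¹.
P = 0.003148 / 2.156×10⁻⁸ = 146000 N = 146 kN.
σ_{invar} = P/A₂ = 146000/450 = 324.4 MPa, compressive.

σ ≈ 324 MPa (compressive)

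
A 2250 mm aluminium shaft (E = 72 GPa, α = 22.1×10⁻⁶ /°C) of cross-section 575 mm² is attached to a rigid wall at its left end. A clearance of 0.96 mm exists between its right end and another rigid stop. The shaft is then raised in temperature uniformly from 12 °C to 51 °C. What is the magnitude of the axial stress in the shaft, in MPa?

σ ≈ 31.3 MPa (compressive)

If the wall were absent the shaft would grow by αΔT L = 22.1×10⁻⁶ × 39 × 2250 = 1.939 mm.
The gap closes (δ_free > 0.96 mm) and the wall then resists a further 1.939 − 0.96 = 0.9793 mm of expansion.
That suppressed elongation corresponds to σ = E·Δ/L = 72×10³ × 0.9793/2250 = 31.34 MPa.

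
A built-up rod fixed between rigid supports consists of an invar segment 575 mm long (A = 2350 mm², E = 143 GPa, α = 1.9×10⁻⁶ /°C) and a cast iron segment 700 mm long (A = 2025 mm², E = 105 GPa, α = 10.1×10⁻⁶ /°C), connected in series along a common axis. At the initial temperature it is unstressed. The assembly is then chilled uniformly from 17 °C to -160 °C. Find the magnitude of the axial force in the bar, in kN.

Free thermal contraction of the whole bar: Σ αᵢΔT Lᵢ = 1.9×10⁻⁶×177×575 + 10.1×10⁻⁶×177×700 = 1.445 mm.
Since the ends are fixed, an axial force P builds up, equal in every segment, with P · Σ Lᵢ/(AᵢEᵢ) = δ_free.
The series flexibility is Σ Lᵢ/(AᵢEᵢ) = 575/(2350×143×10³) + 700/(2025×105×10³) = 5.003×10⁻⁶ mm/N.
So P = 1.445 / 5.003×10⁻⁶ = 288.8 kN, tensile.

P ≈ 289 kN (tensile)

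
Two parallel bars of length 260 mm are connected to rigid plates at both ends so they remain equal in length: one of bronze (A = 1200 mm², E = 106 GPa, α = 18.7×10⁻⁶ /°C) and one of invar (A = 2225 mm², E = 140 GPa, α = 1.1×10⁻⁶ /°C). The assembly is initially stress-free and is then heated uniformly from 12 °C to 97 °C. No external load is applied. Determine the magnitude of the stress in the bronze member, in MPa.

Equilibrium of a rigid end plate with no external load gives equal and opposite internal forces ±P in the two members. Since α_{bronze} > α_{invar}, heating drives the bronze into compression and the invar into tension.
Compatibility of the two members (thermal + elastic change equal): (α₁ − α₂)ΔT = P·[1/(A₁E₁) + 1/(A₂E₂)].
|α₁ − α₂|·ΔT = 17.6×10⁻⁶ × 85 = 0.001496.
1/(A₁E₁) + 1/(A₂E₂) = 1/(1200×106×10³) + 1/(2225×140×10³) = 1.107×10⁻⁸ N⁻¹.
P = 0.001496 / 1.107×10⁻⁸ = 135100 N = 135.1 kN.
σ_{bronze} = P/A₁ = 135100/1200 = 112.6 MPa, compressive.

σ ≈ 113 MPa (compressive)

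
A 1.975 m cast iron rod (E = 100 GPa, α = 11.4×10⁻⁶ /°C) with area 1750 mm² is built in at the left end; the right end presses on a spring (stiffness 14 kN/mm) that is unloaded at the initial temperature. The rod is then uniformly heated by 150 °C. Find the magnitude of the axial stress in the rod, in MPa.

σ ≈ 23.3 MPa (compressive)

Free thermal expansion: δ_free = αΔT L = 11.4×10⁻⁶ × 150 × 1975 = 3.377 mm.
Let P be the compressive force at the spring. The rod shortens elastically by PL/(AE) and the spring compresses by P/k; together these equal δ_free.
So P = δ_free / [L/(AE) + 1/k] = 3.377 / [ 1975/(1750×100×10³) + 1/(14×10³) ].
P = 3.377 / 8.271×10⁻⁵ = 40830 N.
σ = P/A = 40830/1750 = 23.33 MPa.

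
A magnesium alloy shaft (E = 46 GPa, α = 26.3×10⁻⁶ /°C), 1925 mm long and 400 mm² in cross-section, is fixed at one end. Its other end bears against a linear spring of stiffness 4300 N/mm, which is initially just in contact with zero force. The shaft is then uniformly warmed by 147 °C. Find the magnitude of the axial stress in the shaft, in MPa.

σ ≈ 55.2 MPa (compressive)

If the spring were absent the shaft would lengthen by αΔT L = 26.3×10⁻⁶ × 147 × 1925 = 7.442 mm.
With a force P in the spring, the elastic change of the shaft is PL/(AE) and that of the spring is P/k; compatibility requires their sum to equal δ_free.
P [ L/(AE) + 1/k ] = δ_free → P [ 1925/(400×46×10³) + 1/(4300) ] = 7.442.
P = 7.442 / 0.0003372 = 22070 N.
σ = P/A = 22070/400 = 55.18 MPa.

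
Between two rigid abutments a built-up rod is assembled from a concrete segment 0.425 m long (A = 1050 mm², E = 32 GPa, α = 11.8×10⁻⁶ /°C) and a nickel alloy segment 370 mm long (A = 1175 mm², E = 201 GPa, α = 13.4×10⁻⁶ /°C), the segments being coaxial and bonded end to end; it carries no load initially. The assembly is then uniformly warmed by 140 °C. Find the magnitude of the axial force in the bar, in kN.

P ≈ 98.2 kN (compressive)

Free thermal expansion of the whole bar: Σ αᵢΔT Lᵢ = 11.8×10⁻⁶×140×425 + 13.4×10⁻⁶×140×370 = 1.396 mm.
The rigid supports impose zero overall length change; the single axial force P common to all segments must satisfy P Σ Lᵢ/(AᵢEᵢ) = δ_free.
The series flexibility is Σ Lᵢ/(AᵢEᵢ) = 425/(1050×32×10³) + 370/(1175×201×10³) = 1.422×10⁻⁵ mm/N.
P = 1.396 / 1.422×10⁻⁵ = 98220 N = 98.22 kN, compressive.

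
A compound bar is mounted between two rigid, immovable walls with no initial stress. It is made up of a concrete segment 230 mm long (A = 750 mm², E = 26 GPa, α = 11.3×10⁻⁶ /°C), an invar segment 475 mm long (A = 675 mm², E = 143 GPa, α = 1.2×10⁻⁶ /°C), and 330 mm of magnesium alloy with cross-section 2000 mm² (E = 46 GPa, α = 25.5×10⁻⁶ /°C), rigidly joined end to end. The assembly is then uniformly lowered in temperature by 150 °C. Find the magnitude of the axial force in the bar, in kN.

P ≈ 85.6 kN (tensile)

If the supports were absent, the total length change would be Σ αᵢΔT Lᵢ = 11.3×10⁻⁶×150×230 + 1.2×10⁻⁶×150×475 + 25.5×10⁻⁶×150×330 = 1.738 mm.
Since the ends are fixed, an axial force P builds up, equal in every segment, with P · Σ Lᵢ/(AᵢEᵢ) = δ_free.
Σ Lᵢ/(AᵢEᵢ) = 230/(750×26×10³) + 475/(675×143×10³) + 330/(2000×46×10³) = 2.03×10⁻⁵ mm/N.
Hence P = δ_free / Σ(L/AE) = 1.738/2.03×10⁻⁵ = 85.58 kN (tensile).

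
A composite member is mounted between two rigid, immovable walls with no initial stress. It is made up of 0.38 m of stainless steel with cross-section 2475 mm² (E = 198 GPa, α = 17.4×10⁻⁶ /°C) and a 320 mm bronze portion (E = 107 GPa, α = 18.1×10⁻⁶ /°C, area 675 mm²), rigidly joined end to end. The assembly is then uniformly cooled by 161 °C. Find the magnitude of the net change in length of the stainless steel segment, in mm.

|ΔL| ≈ 0.767 mm

Free thermal contraction of the whole bar: Σ αᵢΔT Lᵢ = 17.4×10⁻⁶×161×380 + 18.1×10⁻⁶×161×320 = 1.997 mm.
The rigid supports impose zero overall length change; the single axial force P common to all segments must satisfy P Σ Lᵢ/(AᵢEᵢ) = δ_free.
The series flexibility is Σ Lᵢ/(AᵢEᵢ) = 380/(2475×198×10³) + 320/(675×107×10³) = 5.206×10⁻⁶ mm/N.
Hence P = δ_free / Σ(L/AE) = 1.997/5.206×10⁻⁶ = 383.6 kN (tensile).
For the stainless steel segment, free thermal change = 17.4×10⁻⁶×161×380 = 1.065 mm and elastic change from P = 383600×380/(2475×198×10³) = 0.2975 mm; these oppose, so the net change is 0.767 mm (segment shortens).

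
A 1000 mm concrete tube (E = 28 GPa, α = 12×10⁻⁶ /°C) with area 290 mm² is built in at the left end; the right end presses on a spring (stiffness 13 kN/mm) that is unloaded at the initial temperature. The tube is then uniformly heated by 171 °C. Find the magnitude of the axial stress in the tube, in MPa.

σ ≈ 35.4 MPa (compressive)

Free thermal expansion: δ_free = αΔT L = 12×10⁻⁶ × 171 × 1000 = 2.052 mm.
With a force P in the spring, the elastic change of the tube is PL/(AE) and that of the spring is P/k; compatibility requires their sum to equal δ_free.
P [ L/(AE) + 1/k ] = δ_free → P [ 1000/(290×28×10³) + 1/(13×10³) ] = 2.052.
P = 2.052 / 0.0002001 = 10260 N.
σ = P/A = 10260/290 = 35.37 MPa.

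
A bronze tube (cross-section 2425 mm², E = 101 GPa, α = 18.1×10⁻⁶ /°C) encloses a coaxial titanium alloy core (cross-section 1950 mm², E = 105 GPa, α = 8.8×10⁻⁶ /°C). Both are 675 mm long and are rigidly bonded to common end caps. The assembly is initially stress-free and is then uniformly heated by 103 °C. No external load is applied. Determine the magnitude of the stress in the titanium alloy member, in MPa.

σ ≈ 54.8 MPa (tensile)

The bronze has the larger α, so on heating it would change length more than the titanium alloy if both were free. The rigid plates force a common final length, so the bronze is put into compression and the titanium alloy into tension, with equal and opposite forces P (no external load).
Setting the final lengths equal and cancelling L: (α₁ − α₂)ΔT = P/(A₁E₁) + P/(A₂E₂).
|α₁ − α₂|·ΔT = 9.3×10⁻⁶ × 103 = 0.0009579.
1/(A₁E₁) + 1/(A₂E₂) = 1/(2425×101×10³) + 1/(1950×105×10³) = 8.967×10⁻⁹ N⁻¹.
P = 0.0009579 / 8.967×10⁻⁹ = 106800 N = 106.8 kN.
σ_{titanium alloy} = P/A₂ = 106800/1950 = 54.78 MPa, tensile.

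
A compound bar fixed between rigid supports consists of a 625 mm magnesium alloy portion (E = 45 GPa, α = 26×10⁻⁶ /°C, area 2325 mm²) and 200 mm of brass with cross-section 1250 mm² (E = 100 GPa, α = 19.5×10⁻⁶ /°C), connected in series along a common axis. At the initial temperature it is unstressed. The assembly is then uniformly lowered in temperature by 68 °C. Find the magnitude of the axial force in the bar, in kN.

Free thermal contraction of the whole bar: Σ αᵢΔT Lᵢ = 26×10⁻⁶×68×625 + 19.5×10⁻⁶×68×200 = 1.37 mm.
Since the ends are fixed, an axial force P builds up, equal in every segment, with P · Σ Lᵢ/(AᵢEᵢ) = δ_free.
Σ Lᵢ/(AᵢEᵢ) = 625/(2325×45×10³) + 200/(1250×100×10³) = 7.574×10⁻⁶ mm/N.
Hence P = δ_free / Σ(L/AE) = 1.37/7.574×10⁻⁶ = 180.9 kN (tensile).

P ≈ 181 kN (tensile)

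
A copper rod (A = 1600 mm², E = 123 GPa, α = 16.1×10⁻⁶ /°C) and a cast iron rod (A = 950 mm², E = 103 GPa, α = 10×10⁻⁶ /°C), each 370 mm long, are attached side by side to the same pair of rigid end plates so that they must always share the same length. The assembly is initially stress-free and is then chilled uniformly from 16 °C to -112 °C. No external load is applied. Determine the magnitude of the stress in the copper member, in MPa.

Both members must finish at the same length. With the larger α, the copper tends to over-contract; the plates restrain it, putting the copper in tension and the cast iron in compression. With no external load the two internal forces are equal and opposite, magnitude P.
Setting the final lengths equal and cancelling L: (α₁ − α₂)ΔT = P/(A₁E₁) + P/(A₂E₂).
|α₁ − α₂|·ΔT = 6.1×10⁻⁶ × 128 = 0.0007808.
1/(A₁E₁) + 1/(A₂E₂) = 1/(1600×123×10³) + 1/(950×103×10³) = 1.53×10⁻⁸ N⁻¹.
P = 0.0007808 / 1.53×10⁻⁸ = 51030 N = 51.03 kN.
σ_{copper} = P/A₁ = 51030/1600 = 31.89 MPa, tensile.

σ ≈ 31.9 MPa (tensile)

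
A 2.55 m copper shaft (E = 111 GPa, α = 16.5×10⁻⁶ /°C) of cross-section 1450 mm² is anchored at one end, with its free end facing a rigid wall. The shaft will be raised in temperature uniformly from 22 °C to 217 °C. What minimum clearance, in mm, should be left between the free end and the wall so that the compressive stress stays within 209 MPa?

g ≈ 3.4 mm

With no wall the shaft would lengthen by αΔT L = 16.5×10⁻⁶ × 195 × 2550 = 8.205 mm.
A stress of 209 MPa corresponds to the wall pushing the shaft back by σL/E = 209×2550/(111×10³) = 4.801 mm.
The gap must absorb the remainder: g_min = 8.205 − 4.801 = 3.403 mm.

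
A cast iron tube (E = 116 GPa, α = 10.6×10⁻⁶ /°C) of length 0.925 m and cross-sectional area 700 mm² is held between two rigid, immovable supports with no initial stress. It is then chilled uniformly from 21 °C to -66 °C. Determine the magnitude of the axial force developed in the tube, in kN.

Full restraint means ε = 0, so the stress is σ = EαΔT = 116×10³ × 10.6×10⁻⁶ × 87 = 107 MPa.
Then P = σA = 107 × 700 mm² = 74.88 kN, tensile.

P ≈ 74.9 kN (tensile)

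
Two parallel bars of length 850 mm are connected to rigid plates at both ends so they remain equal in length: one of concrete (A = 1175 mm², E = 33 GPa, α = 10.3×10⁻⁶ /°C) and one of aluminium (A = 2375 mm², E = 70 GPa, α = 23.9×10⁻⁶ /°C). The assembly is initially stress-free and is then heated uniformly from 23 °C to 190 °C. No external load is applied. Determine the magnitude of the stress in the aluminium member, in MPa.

Equilibrium of a rigid end plate with no external load gives equal and opposite internal forces ±P in the two members. Since α_{aluminium} > α_{concrete}, heating drives the aluminium into compression and the concrete into tension.
Compatibility of the two members (thermal + elastic change equal): (α₁ − α₂)ΔT = P·[1/(A₁E₁) + 1/(A₂E₂)].
|α₁ − α₂|·ΔT = 13.6×10⁻⁶ × 167 = 0.002271.
1/(A₁E₁) + 1/(A₂E₂) = 1/(1175×33×10³) + 1/(2375×70×10³) = 3.18×10⁻⁸ N⁻¹.
P = 0.002271 / 3.18×10⁻⁸ = 71410 N = 71.41 kN.
σ_{aluminium} = P/A₂ = 71410/2375 = 30.07 MPa, compressive.

σ ≈ 30.1 MPa (compressive)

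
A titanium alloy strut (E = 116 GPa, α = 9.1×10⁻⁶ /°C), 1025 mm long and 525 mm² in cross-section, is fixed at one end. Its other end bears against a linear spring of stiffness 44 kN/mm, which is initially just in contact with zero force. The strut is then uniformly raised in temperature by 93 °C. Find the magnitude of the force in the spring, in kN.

P ≈ 21.9 kN

The unrestrained thermal change is αΔT L = 9.1×10⁻⁶ × 93 × 1025 = 0.8675 mm.
Let P be the compressive force at the spring. The strut shortens elastically by PL/(AE) and the spring compresses by P/k; together these equal δ_free.
P [ L/(AE) + 1/k ] = δ_free → P [ 1025/(525×116×10³) + 1/(44×10³) ] = 0.8675.
P = 0.8675 / 3.956×10⁻⁵ = 21930 N.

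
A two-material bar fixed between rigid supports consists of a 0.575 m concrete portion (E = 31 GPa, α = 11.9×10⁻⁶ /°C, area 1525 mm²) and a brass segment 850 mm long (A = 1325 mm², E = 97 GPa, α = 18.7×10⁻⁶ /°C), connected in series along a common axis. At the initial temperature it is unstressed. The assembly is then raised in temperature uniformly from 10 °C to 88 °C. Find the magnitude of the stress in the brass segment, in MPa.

With the walls removed the bar would change length by δ_free = Σ αᵢΔT Lᵢ = 11.9×10⁻⁶×78×575 + 18.7×10⁻⁶×78×850 = 1.774 mm.
The walls prevent any net length change, so an axial force P (same in every segment) develops. Compatibility: P · Σ Lᵢ/(AᵢEᵢ) = δ_free.
Σ Lᵢ/(AᵢEᵢ) = 575/(1525×31×10³) + 850/(1325×97×10³) = 1.878×10⁻⁵ mm/N.
P = 1.774 / 1.878×10⁻⁵ = 94460 N = 94.46 kN, compressive.
σ_{brass} = P / A = 94460 / 1325 = 71.29 MPa.

σ ≈ 71.3 MPa (compressive)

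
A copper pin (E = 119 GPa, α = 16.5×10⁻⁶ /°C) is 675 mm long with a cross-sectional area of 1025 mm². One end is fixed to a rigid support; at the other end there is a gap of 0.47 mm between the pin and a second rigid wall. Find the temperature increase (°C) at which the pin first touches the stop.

The gap closes when αΔT L = 0.47 mm, since the pin is still unstressed at that instant.
So ΔT = g/(αL) = 0.47/(16.5×10⁻⁶ × 675) = 42.2 °C.

ΔT ≈ 42.2 °C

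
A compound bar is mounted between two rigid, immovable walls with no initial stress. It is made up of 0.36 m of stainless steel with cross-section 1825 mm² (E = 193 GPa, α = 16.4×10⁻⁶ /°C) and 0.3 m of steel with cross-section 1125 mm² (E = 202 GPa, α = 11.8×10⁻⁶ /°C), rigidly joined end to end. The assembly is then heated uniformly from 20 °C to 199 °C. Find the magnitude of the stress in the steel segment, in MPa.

If the supports were absent, the total length change would be Σ αᵢΔT Lᵢ = 16.4×10⁻⁶×179×360 + 11.8×10⁻⁶×179×300 = 1.69 mm.
Since the ends are fixed, an axial force P builds up, equal in every segment, with P · Σ Lᵢ/(AᵢEᵢ) = δ_free.
Σ Lᵢ/(AᵢEᵢ) = 360/(1825×193×10³) + 300/(1125×202×10³) = 2.342×10⁻⁶ mm/N.
Hence P = δ_free / Σ(L/AE) = 1.69/2.342×10⁻⁶ = 721.7 kN (compressive).
σ_{steel} = P / A = 721700 / 1125 = 641.6 MPa.

σ ≈ 642 MPa (compressive)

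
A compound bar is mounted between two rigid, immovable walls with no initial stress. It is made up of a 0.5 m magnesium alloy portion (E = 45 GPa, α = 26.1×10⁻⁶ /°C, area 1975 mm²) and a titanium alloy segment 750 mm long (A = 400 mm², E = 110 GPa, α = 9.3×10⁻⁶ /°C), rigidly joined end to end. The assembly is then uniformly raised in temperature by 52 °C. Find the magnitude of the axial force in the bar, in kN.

With the walls removed the bar would change length by δ_free = Σ αᵢΔT Lᵢ = 26.1×10⁻⁶×52×500 + 9.3×10⁻⁶×52×750 = 1.041 mm.
Since the ends are fixed, an axial force P builds up, equal in every segment, with P · Σ Lᵢ/(AᵢEᵢ) = δ_free.
Σ Lᵢ/(AᵢEᵢ) = 500/(1975×45×10³) + 750/(400×110×10³) = 2.267×10⁻⁵ mm/N.
P = 1.041 / 2.267×10⁻⁵ = 45930 N = 45.93 kN, compressive.

P ≈ 45.9 kN (compressive)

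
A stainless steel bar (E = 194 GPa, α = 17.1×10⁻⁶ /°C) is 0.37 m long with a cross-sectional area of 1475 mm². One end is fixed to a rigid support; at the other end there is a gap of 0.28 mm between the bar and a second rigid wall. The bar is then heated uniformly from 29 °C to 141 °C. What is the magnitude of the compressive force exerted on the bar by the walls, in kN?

P ≈ 331 kN

Free thermal elongation = αΔT L = 17.1×10⁻⁶ × 112 × 370 = 0.7086 mm.
After closing the 0.28 mm clearance, 0.7086 − 0.28 = 0.4286 mm of expansion remains to be suppressed by the wall.
So σ = E(δ_free − g)/L = 194×10³ × 0.4286/370 = 224.7 MPa.
Force on the wall = σA = 224.7 × 1475 mm² = 331.5 kN.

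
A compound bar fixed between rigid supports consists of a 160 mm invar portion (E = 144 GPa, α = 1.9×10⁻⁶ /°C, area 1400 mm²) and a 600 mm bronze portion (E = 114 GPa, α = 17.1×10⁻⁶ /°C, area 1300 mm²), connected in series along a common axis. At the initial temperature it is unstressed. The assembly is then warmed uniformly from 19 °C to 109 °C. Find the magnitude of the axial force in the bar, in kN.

If the supports were absent, the total length change would be Σ αᵢΔT Lᵢ = 1.9×10⁻⁶×90×160 + 17.1×10⁻⁶×90×600 = 0.9508 mm.
The rigid supports impose zero overall length change; the single axial force P common to all segments must satisfy P Σ Lᵢ/(AᵢEᵢ) = δ_free.
The series flexibility is Σ Lᵢ/(AᵢEᵢ) = 160/(1400×144×10³) + 600/(1300×114×10³) = 4.842×10⁻⁶ mm/N.
Hence P = δ_free / Σ(L/AE) = 0.9508/4.842×10⁻⁶ = 196.3 kN (compressive).

P ≈ 196 kN (compressive)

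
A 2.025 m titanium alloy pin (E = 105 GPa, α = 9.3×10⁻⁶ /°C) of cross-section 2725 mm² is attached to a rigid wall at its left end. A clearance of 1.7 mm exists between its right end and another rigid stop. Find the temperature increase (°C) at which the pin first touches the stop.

The gap closes when αΔT L = 1.7 mm, since the pin is still unstressed at that instant.
ΔT = 1.7 / (9.3×10⁻⁶ × 2025) = 90.27 °C.

ΔT ≈ 90.3 °C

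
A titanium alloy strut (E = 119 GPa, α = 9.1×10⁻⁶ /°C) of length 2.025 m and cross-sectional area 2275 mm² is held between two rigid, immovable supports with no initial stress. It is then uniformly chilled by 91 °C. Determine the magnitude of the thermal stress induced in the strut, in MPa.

The supports are rigid, so the total axial strain is zero. The restrained thermal strain is ε = αΔT = 9.1×10⁻⁶ × 91 = 828.1×10⁻⁶.
σ = EαΔT = 119×10³ × 9.1×10⁻⁶ × 91 = 98.54 MPa (tensile; the strut is trying to contract).

σ ≈ 98.5 MPa (tensile)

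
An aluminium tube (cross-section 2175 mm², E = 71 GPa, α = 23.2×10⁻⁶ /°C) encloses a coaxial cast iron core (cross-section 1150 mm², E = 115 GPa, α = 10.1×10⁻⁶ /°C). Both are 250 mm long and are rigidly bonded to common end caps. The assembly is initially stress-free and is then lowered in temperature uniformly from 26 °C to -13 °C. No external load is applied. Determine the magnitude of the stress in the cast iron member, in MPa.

σ ≈ 31.6 MPa (compressive)

The aluminium has the larger α, so on cooling it would change length more than the cast iron if both were free. The rigid plates force a common final length, so the aluminium is put into tension and the cast iron into compression, with equal and opposite forces P (no external load).
Setting the final lengths equal and cancelling L: (α₁ − α₂)ΔT = P/(A₁E₁) + P/(A₂E₂).
|α₁ − α₂|·ΔT = 13.1×10⁻⁶ × 39 = 0.0005109.
1/(A₁E₁) + 1/(A₂E₂) = 1/(2175×71×10³) + 1/(1150×115×10³) = 1.404×10⁻⁸ N⁻¹.
P = 0.0005109 / 1.404×10⁻⁸ = 36400 N = 36.4 kN.
σ_{cast iron} = P/A₂ = 36400/1150 = 31.65 MPa, compressive.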